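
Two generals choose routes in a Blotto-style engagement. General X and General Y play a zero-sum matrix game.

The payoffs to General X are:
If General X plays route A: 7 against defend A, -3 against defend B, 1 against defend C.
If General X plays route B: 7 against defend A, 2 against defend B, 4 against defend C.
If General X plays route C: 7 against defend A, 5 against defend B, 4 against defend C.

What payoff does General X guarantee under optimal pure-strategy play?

Row minima: -3, 2, 4 → General X's maximin is 4.
Column maxima: 7, 5, 4 → General Y's minimax is 4.
They coincide at (route C, defend C), so the value is 4.

4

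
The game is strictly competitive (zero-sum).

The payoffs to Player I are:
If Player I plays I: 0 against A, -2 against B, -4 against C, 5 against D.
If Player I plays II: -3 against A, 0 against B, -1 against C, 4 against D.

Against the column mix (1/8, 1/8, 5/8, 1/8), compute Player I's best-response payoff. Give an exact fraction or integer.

I: (0)·(1/8) + (-2)·(1/8) + (-4)·(5/8) + (5)·(1/8) = -17/8.
II: (-3)·(1/8) + (0)·(1/8) + (-1)·(5/8) + (4)·(1/8) = -1/2.
The best pure response is II with expected payoff -1/2.

-1/2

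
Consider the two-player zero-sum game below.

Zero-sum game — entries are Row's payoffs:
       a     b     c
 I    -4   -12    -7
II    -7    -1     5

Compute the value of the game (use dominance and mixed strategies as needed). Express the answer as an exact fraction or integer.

Column c is strictly dominated by b for Column (it gives Row more in every row).
The remaining 2×2 game on (I, II) × (a, b) has no saddle point. Let Row play I with probability p; indifference gives −4p − 7(1−p) = −12p − (1−p), so p = 3/7.
Similarly Column's optimal q on a is 11/14, and the value is -4·(11/14) + (-12)·(3/14) = -40/7.

-40/7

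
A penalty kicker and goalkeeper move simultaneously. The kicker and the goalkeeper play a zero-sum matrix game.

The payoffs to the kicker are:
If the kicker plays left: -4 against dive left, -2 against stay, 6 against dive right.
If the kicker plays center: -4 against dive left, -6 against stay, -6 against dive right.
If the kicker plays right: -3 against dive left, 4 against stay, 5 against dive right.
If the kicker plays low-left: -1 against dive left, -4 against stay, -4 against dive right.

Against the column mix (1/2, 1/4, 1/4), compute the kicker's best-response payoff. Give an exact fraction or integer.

left: (-4)·(1/2) + (-2)·(1/4) + (6)·(1/4) = -1.
center: (-4)·(1/2) + (-6)·(1/4) + (-6)·(1/4) = -5.
right: (-3)·(1/2) + (4)·(1/4) + (5)·(1/4) = 3/4.
low-left: (-1)·(1/2) + (-4)·(1/4) + (-4)·(1/4) = -5/2.
The best pure response is right with expected payoff 3/4.

3/4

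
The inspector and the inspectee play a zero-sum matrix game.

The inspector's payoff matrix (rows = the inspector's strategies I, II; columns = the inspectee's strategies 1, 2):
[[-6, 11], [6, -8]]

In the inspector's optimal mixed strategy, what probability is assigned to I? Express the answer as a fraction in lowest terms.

Row minima are -6 and -8, so the inspector's maximin is -6; column maxima are 6 and 11, so the inspectee's minimax is 6. These differ, so the equilibrium is in mixed strategies.
Let the inspector play I with probability p. The inspectee is indifferent when −6p + 6(1−p) = 11p − 8(1−p), giving p = 14/31.

14/31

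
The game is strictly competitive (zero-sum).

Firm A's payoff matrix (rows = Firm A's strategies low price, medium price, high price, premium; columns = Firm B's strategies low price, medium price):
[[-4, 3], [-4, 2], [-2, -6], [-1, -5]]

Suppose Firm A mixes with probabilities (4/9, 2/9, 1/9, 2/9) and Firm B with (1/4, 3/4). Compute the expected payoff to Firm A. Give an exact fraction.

Against (1/4, 3/4), each row's expected payoff is low price: 5/4; medium price: 1/2; high price: -5; premium: -4.
Taking the (4/9, 2/9, 1/9, 2/9)-weighted average: (4/9)·(5/4) + (2/9)·(1/2) + (1/9)·(-5) + (2/9)·(-4) = -7/9.

-7/9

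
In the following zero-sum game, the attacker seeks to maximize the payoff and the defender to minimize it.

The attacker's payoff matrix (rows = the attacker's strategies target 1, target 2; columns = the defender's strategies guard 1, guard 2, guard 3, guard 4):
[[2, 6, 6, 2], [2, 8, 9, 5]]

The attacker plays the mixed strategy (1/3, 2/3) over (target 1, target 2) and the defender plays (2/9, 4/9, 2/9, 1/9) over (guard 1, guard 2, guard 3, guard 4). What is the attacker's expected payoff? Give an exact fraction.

160/27

Against (2/9, 4/9, 2/9, 1/9), each row's expected payoff is target 1: 14/3; target 2: 59/9.
Taking the (1/3, 2/3)-weighted average: (1/3)·(14/3) + (2/3)·(59/9) = 160/27.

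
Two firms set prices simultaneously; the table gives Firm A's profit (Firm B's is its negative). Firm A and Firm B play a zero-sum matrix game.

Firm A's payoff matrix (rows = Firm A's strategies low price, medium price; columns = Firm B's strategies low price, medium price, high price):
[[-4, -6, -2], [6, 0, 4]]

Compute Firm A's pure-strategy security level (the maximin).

0

The worst-case payoff for each row is low price: -6, medium price: 0.
The best of these is 0.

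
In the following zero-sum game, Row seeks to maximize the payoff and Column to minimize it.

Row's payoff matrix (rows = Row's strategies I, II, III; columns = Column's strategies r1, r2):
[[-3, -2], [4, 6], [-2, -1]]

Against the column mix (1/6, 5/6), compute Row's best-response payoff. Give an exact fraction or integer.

17/3

I: (-3)·(1/6) + (-2)·(5/6) = -13/6.
II: (4)·(1/6) + (6)·(5/6) = 17/3.
III: (-2)·(1/6) + (-1)·(5/6) = -7/6.
The best pure response is II with expected payoff 17/3.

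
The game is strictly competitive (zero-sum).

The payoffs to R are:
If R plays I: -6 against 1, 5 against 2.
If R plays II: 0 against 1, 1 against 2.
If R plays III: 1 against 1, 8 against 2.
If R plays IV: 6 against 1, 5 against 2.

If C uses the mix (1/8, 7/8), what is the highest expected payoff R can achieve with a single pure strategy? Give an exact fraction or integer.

57/8

I: (-6)·(1/8) + (5)·(7/8) = 29/8.
II: (0)·(1/8) + (1)·(7/8) = 7/8.
III: (1)·(1/8) + (8)·(7/8) = 57/8.
IV: (6)·(1/8) + (5)·(7/8) = 41/8.
The best pure response is III with expected payoff 57/8.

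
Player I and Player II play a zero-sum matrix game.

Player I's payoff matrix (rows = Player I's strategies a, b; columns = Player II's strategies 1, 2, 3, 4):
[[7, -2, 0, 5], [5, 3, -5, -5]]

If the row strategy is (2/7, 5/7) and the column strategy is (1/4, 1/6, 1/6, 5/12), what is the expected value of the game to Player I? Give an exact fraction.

Against (1/4, 1/6, 1/6, 5/12), each row's expected payoff is a: 7/2; b: -7/6.
Taking the (2/7, 5/7)-weighted average: (2/7)·(7/2) + (5/7)·(-7/6) = 1/6.

1/6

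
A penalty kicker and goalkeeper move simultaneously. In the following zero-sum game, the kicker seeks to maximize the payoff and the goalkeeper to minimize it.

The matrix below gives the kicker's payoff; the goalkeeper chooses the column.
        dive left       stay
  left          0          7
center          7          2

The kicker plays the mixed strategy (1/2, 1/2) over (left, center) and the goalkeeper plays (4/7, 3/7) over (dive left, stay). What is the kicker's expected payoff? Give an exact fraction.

55/14

Against (4/7, 3/7), each row's expected payoff is left: 3; center: 34/7.
Taking the (1/2, 1/2)-weighted average: (1/2)·(3) + (1/2)·(34/7) = 55/14.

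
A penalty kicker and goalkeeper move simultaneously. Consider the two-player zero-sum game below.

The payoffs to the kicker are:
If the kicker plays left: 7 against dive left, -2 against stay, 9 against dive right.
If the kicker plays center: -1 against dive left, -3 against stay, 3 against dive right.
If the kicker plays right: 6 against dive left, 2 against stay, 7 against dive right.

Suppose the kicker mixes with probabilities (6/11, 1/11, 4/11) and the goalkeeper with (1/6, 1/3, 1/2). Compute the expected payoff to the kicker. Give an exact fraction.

Against (1/6, 1/3, 1/2), each row's expected payoff is left: 5; center: 1/3; right: 31/6.
Taking the (6/11, 1/11, 4/11)-weighted average: (6/11)·(5) + (1/11)·(1/3) + (4/11)·(31/6) = 51/11.

51/11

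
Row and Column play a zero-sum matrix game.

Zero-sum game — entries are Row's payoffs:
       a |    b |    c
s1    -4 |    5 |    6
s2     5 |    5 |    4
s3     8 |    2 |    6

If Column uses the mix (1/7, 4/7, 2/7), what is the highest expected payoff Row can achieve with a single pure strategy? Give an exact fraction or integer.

s1: (-4)·(1/7) + (5)·(4/7) + (6)·(2/7) = 4.
s2: (5)·(1/7) + (5)·(4/7) + (4)·(2/7) = 33/7.
s3: (8)·(1/7) + (2)·(4/7) + (6)·(2/7) = 4.
The best pure response is s2 with expected payoff 33/7.

33/7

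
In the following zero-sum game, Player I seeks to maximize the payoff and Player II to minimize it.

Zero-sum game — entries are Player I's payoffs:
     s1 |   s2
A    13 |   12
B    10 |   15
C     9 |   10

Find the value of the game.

Row C is strictly dominated by row A, so Player I never plays it.
The remaining 2×2 game on (A, B) × (s1, s2) has no saddle point. Let Player I play A with probability p; indifference gives 13p + 10(1−p) = 12p + 15(1−p), so p = 5/6.
Similarly Player II's optimal q on s1 is 1/2, and the value is 13·(1/2) + (12)·(1/2) = 25/2.

25/2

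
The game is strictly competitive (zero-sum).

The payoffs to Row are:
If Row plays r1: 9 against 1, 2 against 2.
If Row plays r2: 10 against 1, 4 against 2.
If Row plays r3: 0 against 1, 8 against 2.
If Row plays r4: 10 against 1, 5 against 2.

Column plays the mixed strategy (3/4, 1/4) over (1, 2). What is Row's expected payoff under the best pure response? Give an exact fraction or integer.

r1: (9)·(3/4) + (2)·(1/4) = 29/4.
r2: (10)·(3/4) + (4)·(1/4) = 17/2.
r3: (0)·(3/4) + (8)·(1/4) = 2.
r4: (10)·(3/4) + (5)·(1/4) = 35/4.
The best pure response is r4 with expected payoff 35/4.

35/4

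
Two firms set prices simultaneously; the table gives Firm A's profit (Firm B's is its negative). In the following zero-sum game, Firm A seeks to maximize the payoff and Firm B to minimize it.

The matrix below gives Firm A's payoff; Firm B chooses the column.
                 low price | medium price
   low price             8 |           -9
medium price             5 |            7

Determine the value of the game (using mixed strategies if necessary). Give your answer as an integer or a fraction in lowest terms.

Row minima are -9 and 5, so Firm A's maximin is 5; column maxima are 8 and 7, so Firm B's minimax is 7. These differ, so the equilibrium is in mixed strategies.
Let Firm A play low price with probability p. Firm B is indifferent when 8p + 5(1−p) = −9p + 7(1−p), giving p = 2/19.
Let Firm B play low price with probability q. Firm A is indifferent when 8q − 9(1−q) = 5q + 7(1−q), giving q = 16/19.
The value is 8·(16/19) + (-9)·(3/19) = 101/19.

101/19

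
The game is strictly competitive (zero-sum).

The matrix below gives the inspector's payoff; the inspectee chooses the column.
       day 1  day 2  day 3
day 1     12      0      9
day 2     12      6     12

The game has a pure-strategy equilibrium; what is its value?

Row minima: 0, 6 → the inspector's maximin is 6.
Column maxima: 12, 6, 12 → the inspectee's minimax is 6.
They coincide at (day 2, day 2), so the value is 6.

6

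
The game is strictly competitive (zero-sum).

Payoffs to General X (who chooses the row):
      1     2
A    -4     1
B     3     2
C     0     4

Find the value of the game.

12/5

Row A is strictly dominated by row C, so General X never plays it.
The remaining 2×2 game on (B, C) × (1, 2) has no saddle point. Let General X play B with probability p; indifference gives 3p = 2p + 4(1−p), so p = 4/5.
Similarly General Y's optimal q on 1 is 2/5, and the value is 3·(2/5) + (2)·(3/5) = 12/5.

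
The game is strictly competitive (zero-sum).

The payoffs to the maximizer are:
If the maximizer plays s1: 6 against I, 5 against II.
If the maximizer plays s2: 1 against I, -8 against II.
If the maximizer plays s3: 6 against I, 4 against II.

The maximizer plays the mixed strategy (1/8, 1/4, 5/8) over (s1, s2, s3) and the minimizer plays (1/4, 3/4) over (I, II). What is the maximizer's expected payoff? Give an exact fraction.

Against (1/4, 3/4), each row's expected payoff is s1: 21/4; s2: -23/4; s3: 9/2.
Taking the (1/8, 1/4, 5/8)-weighted average: (1/8)·(21/4) + (1/4)·(-23/4) + (5/8)·(9/2) = 65/32.

65/32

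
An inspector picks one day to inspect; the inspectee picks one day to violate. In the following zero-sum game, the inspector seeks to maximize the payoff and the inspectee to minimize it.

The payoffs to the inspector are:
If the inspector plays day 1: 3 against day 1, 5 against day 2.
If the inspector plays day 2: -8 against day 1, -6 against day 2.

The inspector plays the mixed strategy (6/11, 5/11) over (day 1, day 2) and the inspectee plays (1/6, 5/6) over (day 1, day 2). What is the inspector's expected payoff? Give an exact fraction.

Against (1/6, 5/6), each row's expected payoff is day 1: 14/3; day 2: -19/3.
Taking the (6/11, 5/11)-weighted average: (6/11)·(14/3) + (5/11)·(-19/3) = -1/3.

-1/3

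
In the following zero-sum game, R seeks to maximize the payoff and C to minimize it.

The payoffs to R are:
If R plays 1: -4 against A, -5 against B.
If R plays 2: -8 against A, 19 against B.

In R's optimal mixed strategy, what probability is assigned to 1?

27/28

Row minima are -5 and -8, so R's maximin is -5; column maxima are -4 and 19, so C's minimax is -4. These differ, so the equilibrium is in mixed strategies.
Let R play 1 with probability p. C is indifferent when −4p − 8(1−p) = −5p + 19(1−p), giving p = 27/28.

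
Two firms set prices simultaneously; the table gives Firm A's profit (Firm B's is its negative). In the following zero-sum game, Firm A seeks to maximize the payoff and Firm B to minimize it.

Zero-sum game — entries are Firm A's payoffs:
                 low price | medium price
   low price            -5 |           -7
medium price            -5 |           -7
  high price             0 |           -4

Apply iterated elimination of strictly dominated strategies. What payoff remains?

-4

Column low price is strictly dominated by medium price for Firm B (-7<-5, -7<-5, -4<0); eliminate low price.
Row medium price is strictly dominated by row high price (-4>-7); eliminate medium price.
Row low price is strictly dominated by row high price (-4>-7); eliminate low price.
Only (high price, medium price) remains, with payoff -4.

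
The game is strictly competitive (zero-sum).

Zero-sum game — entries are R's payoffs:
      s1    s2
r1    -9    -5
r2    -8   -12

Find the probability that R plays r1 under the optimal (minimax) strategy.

1/2

Row minima are -9 and -12, so R's maximin is -9; column maxima are -8 and -5, so C's minimax is -8. These differ, so the equilibrium is in mixed strategies.
Let R play r1 with probability p. C is indifferent when −9p − 8(1−p) = −5p − 12(1−p), giving p = 1/2.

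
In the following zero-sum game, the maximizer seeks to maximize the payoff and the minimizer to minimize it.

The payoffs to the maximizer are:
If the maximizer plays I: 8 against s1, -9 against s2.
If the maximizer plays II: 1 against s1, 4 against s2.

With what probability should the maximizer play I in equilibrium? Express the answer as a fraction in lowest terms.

3/20

Row minima are -9 and 1, so the maximizer's maximin is 1; column maxima are 8 and 4, so the minimizer's minimax is 4. These differ, so the equilibrium is in mixed strategies.
Let the maximizer play I with probability p. The minimizer is indifferent when 8p + (1−p) = −9p + 4(1−p), giving p = 3/20.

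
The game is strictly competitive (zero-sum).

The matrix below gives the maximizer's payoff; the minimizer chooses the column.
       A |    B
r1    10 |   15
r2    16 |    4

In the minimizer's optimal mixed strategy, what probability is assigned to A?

Row minima are 10 and 4, so the maximizer's maximin is 10; column maxima are 16 and 15, so the minimizer's minimax is 15. These differ, so the equilibrium is in mixed strategies.
Let the minimizer play A with probability q. The maximizer is indifferent when 10q + 15(1−q) = 16q + 4(1−q), giving q = 11/17.

11/17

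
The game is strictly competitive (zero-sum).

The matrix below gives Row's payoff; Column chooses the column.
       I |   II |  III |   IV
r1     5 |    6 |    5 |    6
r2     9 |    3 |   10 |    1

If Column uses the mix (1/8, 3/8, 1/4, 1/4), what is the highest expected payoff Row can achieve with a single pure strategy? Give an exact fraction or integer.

45/8

r1: (5)·(1/8) + (6)·(3/8) + (5)·(1/4) + (6)·(1/4) = 45/8.
r2: (9)·(1/8) + (3)·(3/8) + (10)·(1/4) + (1)·(1/4) = 5.
The best pure response is r1 with expected payoff 45/8.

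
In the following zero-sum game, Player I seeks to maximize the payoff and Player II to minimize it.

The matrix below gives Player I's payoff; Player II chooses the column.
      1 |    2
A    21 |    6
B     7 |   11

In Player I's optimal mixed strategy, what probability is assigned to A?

Row minima are 6 and 7, so Player I's maximin is 7; column maxima are 21 and 11, so Player II's minimax is 11. These differ, so the equilibrium is in mixed strategies.
Let Player I play A with probability p. Player II is indifferent when 21p + 7(1−p) = 6p + 11(1−p), giving p = 4/19.

4/19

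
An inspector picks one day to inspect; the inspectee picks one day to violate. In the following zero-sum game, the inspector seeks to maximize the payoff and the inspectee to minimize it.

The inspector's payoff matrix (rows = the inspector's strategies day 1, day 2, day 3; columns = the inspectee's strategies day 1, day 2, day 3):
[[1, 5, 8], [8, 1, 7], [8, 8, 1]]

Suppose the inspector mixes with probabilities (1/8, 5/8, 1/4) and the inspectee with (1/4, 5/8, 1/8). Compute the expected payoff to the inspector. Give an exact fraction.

289/64

Against (1/4, 5/8, 1/8), each row's expected payoff is day 1: 35/8; day 2: 7/2; day 3: 57/8.
Taking the (1/8, 5/8, 1/4)-weighted average: (1/8)·(35/8) + (5/8)·(7/2) + (1/4)·(57/8) = 289/64.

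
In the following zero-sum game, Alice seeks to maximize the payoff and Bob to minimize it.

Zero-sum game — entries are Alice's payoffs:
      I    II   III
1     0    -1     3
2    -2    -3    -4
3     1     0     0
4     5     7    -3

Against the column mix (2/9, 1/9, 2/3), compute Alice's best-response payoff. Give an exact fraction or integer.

1: (0)·(2/9) + (-1)·(1/9) + (3)·(2/3) = 17/9.
2: (-2)·(2/9) + (-3)·(1/9) + (-4)·(2/3) = -31/9.
3: (1)·(2/9) + (0)·(1/9) + (0)·(2/3) = 2/9.
4: (5)·(2/9) + (7)·(1/9) + (-3)·(2/3) = -1/9.
The best pure response is 1 with expected payoff 17/9.

17/9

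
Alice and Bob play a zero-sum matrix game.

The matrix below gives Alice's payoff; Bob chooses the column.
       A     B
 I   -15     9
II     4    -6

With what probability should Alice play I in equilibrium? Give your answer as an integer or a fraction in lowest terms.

Row minima are -15 and -6, so Alice's maximin is -6; column maxima are 4 and 9, so Bob's minimax is 4. These differ, so the equilibrium is in mixed strategies.
Let Alice play I with probability p. Bob is indifferent when −15p + 4(1−p) = 9p − 6(1−p), giving p = 5/17.

5/17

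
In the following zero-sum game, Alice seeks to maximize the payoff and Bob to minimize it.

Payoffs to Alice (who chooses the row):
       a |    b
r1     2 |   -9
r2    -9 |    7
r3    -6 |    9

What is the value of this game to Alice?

-18/13

Row r2 is strictly dominated by row r3, so Alice never plays it.
The remaining 2×2 game on (r1, r3) × (a, b) has no saddle point. Let Alice play r1 with probability p; indifference gives 2p − 6(1−p) = −9p + 9(1−p), so p = 15/26.
Similarly Bob's optimal q on a is 9/13, and the value is 2·(9/13) + (-9)·(4/13) = -18/13.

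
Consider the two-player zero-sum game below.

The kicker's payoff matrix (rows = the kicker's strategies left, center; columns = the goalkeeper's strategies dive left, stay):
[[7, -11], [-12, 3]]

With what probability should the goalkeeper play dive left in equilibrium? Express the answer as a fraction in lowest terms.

Row minima are -11 and -12, so the kicker's maximin is -11; column maxima are 7 and 3, so the goalkeeper's minimax is 3. These differ, so the equilibrium is in mixed strategies.
Let the goalkeeper play dive left with probability q. The kicker is indifferent when 7q − 11(1−q) = −12q + 3(1−q), giving q = 14/33.

14/33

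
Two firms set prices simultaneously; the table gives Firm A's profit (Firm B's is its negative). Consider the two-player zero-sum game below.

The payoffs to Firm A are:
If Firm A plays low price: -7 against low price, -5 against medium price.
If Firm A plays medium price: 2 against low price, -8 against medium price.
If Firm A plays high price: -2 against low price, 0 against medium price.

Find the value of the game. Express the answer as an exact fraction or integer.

-4/3

Row low price is strictly dominated by row high price, so Firm A never plays it.
The remaining 2×2 game on (medium price, high price) × (low price, medium price) has no saddle point. Let Firm A play medium price with probability p; indifference gives 2p − 2(1−p) = −8p, so p = 1/6.
Similarly Firm B's optimal q on low price is 2/3, and the value is 2·(2/3) + (-8)·(1/3) = -4/3.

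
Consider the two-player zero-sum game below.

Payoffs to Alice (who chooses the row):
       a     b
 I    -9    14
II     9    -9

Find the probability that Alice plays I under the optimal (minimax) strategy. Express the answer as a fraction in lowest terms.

18/41

Row minima are -9 and -9, so Alice's maximin is -9; column maxima are 9 and 14, so Bob's minimax is 9. These differ, so the equilibrium is in mixed strategies.
Let Alice play I with probability p. Bob is indifferent when −9p + 9(1−p) = 14p − 9(1−p), giving p = 18/41.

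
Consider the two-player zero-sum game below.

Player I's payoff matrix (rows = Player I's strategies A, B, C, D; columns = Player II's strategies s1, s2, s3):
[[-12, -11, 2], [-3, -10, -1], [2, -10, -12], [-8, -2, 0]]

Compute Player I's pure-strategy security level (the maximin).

The worst-case payoff for each row is A: -12, B: -10, C: -12, D: -8.
The best of these is -8.

-8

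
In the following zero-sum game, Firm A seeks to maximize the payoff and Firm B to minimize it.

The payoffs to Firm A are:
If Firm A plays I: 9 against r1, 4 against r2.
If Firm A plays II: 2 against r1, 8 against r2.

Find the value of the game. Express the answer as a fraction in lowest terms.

64/11

Row minima are 4 and 2, so Firm A's maximin is 4; column maxima are 9 and 8, so Firm B's minimax is 8. These differ, so the equilibrium is in mixed strategies.
Let Firm A play I with probability p. Firm B is indifferent when 9p + 2(1−p) = 4p + 8(1−p), giving p = 6/11.
Let Firm B play r1 with probability q. Firm A is indifferent when 9q + 4(1−q) = 2q + 8(1−q), giving q = 4/11.
The value is 9·(4/11) + (4)·(7/11) = 64/11.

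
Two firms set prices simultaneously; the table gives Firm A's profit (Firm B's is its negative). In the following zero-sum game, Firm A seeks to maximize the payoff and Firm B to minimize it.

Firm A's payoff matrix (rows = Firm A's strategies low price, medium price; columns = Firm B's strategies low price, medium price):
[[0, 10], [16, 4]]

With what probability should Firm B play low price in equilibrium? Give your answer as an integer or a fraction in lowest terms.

Row minima are 0 and 4, so Firm A's maximin is 4; column maxima are 16 and 10, so Firm B's minimax is 10. These differ, so the equilibrium is in mixed strategies.
Let Firm B play low price with probability q. Firm A is indifferent when 10(1−q) = 16q + 4(1−q), giving q = 3/11.

3/11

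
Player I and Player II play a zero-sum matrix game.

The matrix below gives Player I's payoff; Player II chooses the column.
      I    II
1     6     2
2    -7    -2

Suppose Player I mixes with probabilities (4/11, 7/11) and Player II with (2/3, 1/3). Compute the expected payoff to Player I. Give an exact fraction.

-56/33

Against (2/3, 1/3), each row's expected payoff is 1: 14/3; 2: -16/3.
Taking the (4/11, 7/11)-weighted average: (4/11)·(14/3) + (7/11)·(-16/3) = -56/33.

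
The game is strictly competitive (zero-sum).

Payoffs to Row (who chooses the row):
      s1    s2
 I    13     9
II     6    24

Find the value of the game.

Row minima are 9 and 6, so Row's maximin is 9; column maxima are 13 and 24, so Column's minimax is 13. These differ, so the equilibrium is in mixed strategies.
Let Row play I with probability p. Column is indifferent when 13p + 6(1−p) = 9p + 24(1−p), giving p = 9/11.
Let Column play s1 with probability q. Row is indifferent when 13q + 9(1−q) = 6q + 24(1−q), giving q = 15/22.
The value is 13·(15/22) + (9)·(7/22) = 129/11.

129/11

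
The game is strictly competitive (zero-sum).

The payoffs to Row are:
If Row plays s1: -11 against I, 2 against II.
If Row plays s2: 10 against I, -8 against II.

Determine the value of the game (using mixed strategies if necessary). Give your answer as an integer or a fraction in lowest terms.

-68/31

Row minima are -11 and -8, so Row's maximin is -8; column maxima are 10 and 2, so Column's minimax is 2. These differ, so the equilibrium is in mixed strategies.
Let Row play s1 with probability p. Column is indifferent when −11p + 10(1−p) = 2p − 8(1−p), giving p = 18/31.
Let Column play I with probability q. Row is indifferent when −11q + 2(1−q) = 10q − 8(1−q), giving q = 10/31.
The value is -11·(10/31) + (2)·(21/31) = -68/31.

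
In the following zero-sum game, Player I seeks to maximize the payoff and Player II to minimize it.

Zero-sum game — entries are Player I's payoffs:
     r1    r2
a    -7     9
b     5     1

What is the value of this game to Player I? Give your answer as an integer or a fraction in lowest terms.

13/5

Row minima are -7 and 1, so Player I's maximin is 1; column maxima are 5 and 9, so Player II's minimax is 5. These differ, so the equilibrium is in mixed strategies.
Let Player I play a with probability p. Player II is indifferent when −7p + 5(1−p) = 9p + (1−p), giving p = 1/5.
Let Player II play r1 with probability q. Player I is indifferent when −7q + 9(1−q) = 5q + (1−q), giving q = 2/5.
The value is -7·(2/5) + (9)·(3/5) = 13/5.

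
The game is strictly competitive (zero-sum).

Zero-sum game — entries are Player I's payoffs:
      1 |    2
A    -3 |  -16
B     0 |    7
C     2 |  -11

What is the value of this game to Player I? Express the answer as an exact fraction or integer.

Row A is strictly dominated by row C, so Player I never plays it.
The remaining 2×2 game on (B, C) × (1, 2) has no saddle point. Let Player I play B with probability p; indifference gives 2(1−p) = 7p − 11(1−p), so p = 13/20.
Similarly Player II's optimal q on 1 is 9/10, and the value is 0·(9/10) + (7)·(1/10) = 7/10.

7/10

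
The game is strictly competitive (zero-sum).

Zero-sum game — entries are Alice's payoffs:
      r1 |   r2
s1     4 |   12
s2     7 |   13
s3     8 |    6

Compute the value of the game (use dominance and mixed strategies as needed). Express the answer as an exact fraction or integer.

31/4

Row s1 is strictly dominated by row s2, so Alice never plays it.
The remaining 2×2 game on (s2, s3) × (r1, r2) has no saddle point. Let Alice play s2 with probability p; indifference gives 7p + 8(1−p) = 13p + 6(1−p), so p = 1/4.
Similarly Bob's optimal q on r1 is 7/8, and the value is 7·(7/8) + (13)·(1/8) = 31/4.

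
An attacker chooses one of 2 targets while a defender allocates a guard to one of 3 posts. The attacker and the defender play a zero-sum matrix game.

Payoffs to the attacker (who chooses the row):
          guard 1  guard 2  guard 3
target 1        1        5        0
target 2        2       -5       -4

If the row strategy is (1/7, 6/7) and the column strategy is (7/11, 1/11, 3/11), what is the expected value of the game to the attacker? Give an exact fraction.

-6/77

Against (7/11, 1/11, 3/11), each row's expected payoff is target 1: 12/11; target 2: -3/11.
Taking the (1/7, 6/7)-weighted average: (1/7)·(12/11) + (6/7)·(-3/11) = -6/77.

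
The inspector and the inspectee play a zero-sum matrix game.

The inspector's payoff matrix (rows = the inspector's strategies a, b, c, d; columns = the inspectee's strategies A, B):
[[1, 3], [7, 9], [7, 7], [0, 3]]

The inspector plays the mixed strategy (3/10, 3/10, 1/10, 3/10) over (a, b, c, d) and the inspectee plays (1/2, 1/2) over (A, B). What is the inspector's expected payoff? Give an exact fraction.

Against (1/2, 1/2), each row's expected payoff is a: 2; b: 8; c: 7; d: 3/2.
Taking the (3/10, 3/10, 1/10, 3/10)-weighted average: (3/10)·(2) + (3/10)·(8) + (1/10)·(7) + (3/10)·(3/2) = 83/20.

83/20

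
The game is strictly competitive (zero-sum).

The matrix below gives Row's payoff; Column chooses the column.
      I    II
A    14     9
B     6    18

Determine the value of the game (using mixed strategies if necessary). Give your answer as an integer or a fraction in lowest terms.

198/17

Row minima are 9 and 6, so Row's maximin is 9; column maxima are 14 and 18, so Column's minimax is 14. These differ, so the equilibrium is in mixed strategies.
Let Row play A with probability p. Column is indifferent when 14p + 6(1−p) = 9p + 18(1−p), giving p = 12/17.
Let Column play I with probability q. Row is indifferent when 14q + 9(1−q) = 6q + 18(1−q), giving q = 9/17.
The value is 14·(9/17) + (9)·(8/17) = 198/17.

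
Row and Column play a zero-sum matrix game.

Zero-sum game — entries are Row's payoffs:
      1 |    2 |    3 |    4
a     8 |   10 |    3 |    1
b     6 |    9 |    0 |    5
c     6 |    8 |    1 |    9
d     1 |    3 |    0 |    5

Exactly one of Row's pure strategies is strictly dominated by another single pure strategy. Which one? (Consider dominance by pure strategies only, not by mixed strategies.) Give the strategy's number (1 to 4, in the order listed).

Compare d with c: 6 > 1, 8 > 3, 1 > 0, 9 > 5.
So c strictly dominates d for Row; d is strictly dominated.

4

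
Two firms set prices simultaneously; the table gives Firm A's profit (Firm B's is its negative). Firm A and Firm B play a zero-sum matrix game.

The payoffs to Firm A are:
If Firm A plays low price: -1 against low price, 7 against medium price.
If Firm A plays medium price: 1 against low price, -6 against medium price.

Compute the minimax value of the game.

1/15

Row minima are -1 and -6, so Firm A's maximin is -1; column maxima are 1 and 7, so Firm B's minimax is 1. These differ, so the equilibrium is in mixed strategies.
Let Firm A play low price with probability p. Firm B is indifferent when −p + (1−p) = 7p − 6(1−p), giving p = 7/15.
Let Firm B play low price with probability q. Firm A is indifferent when −q + 7(1−q) = q − 6(1−q), giving q = 13/15.
The value is -1·(13/15) + (7)·(2/15) = 1/15.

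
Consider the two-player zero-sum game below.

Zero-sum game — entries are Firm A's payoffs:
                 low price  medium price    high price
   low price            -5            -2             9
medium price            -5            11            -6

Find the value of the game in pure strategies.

-5

Row minima: -5, -6 → Firm A's maximin is -5.
Column maxima: -5, 11, 9 → Firm B's minimax is -5.
They coincide at (low price, low price), so the value is -5.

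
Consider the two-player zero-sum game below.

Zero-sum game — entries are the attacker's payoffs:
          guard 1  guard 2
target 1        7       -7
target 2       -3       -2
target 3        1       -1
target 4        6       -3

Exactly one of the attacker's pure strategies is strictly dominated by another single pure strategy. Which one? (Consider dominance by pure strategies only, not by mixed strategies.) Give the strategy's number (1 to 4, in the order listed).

Compare target 2 with target 3: 1 > -3, -1 > -2.
So target 3 strictly dominates target 2 for the attacker; target 2 is strictly dominated.

2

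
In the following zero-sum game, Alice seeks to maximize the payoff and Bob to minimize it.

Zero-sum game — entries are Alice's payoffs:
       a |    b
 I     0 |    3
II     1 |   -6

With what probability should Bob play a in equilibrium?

9/10

Row minima are 0 and -6, so Alice's maximin is 0; column maxima are 1 and 3, so Bob's minimax is 1. These differ, so the equilibrium is in mixed strategies.
Let Bob play a with probability q. Alice is indifferent when 3(1−q) = q − 6(1−q), giving q = 9/10.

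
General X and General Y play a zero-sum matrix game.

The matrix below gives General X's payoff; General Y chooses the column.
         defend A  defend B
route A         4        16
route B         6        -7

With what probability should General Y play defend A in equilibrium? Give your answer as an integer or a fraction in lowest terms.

Row minima are 4 and -7, so General X's maximin is 4; column maxima are 6 and 16, so General Y's minimax is 6. These differ, so the equilibrium is in mixed strategies.
Let General Y play defend A with probability q. General X is indifferent when 4q + 16(1−q) = 6q − 7(1−q), giving q = 23/25.

23/25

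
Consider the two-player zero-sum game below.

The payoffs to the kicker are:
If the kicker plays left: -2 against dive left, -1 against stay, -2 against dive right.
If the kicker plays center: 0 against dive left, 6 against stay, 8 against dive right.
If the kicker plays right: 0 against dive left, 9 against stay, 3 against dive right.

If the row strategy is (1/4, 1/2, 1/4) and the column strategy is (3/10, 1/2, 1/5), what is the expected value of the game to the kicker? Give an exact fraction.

Against (3/10, 1/2, 1/5), each row's expected payoff is left: -3/2; center: 23/5; right: 51/10.
Taking the (1/4, 1/2, 1/4)-weighted average: (1/4)·(-3/2) + (1/2)·(23/5) + (1/4)·(51/10) = 16/5.

16/5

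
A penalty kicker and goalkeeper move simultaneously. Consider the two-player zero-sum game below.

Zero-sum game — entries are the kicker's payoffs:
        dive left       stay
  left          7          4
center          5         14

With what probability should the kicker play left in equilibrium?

3/4

Row minima are 4 and 5, so the kicker's maximin is 5; column maxima are 7 and 14, so the goalkeeper's minimax is 7. These differ, so the equilibrium is in mixed strategies.
Let the kicker play left with probability p. The goalkeeper is indifferent when 7p + 5(1−p) = 4p + 14(1−p), giving p = 3/4.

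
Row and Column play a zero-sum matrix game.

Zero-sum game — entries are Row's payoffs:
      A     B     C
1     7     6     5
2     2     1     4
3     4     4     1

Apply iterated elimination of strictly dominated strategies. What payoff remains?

Row 2 is strictly dominated by row 1 (7>2, 6>1, 5>4); eliminate 2.
Column A is strictly dominated by C for Column (5<7, 1<4); eliminate A.
Column B is strictly dominated by C for Column (5<6, 1<4); eliminate B.
Row 3 is strictly dominated by row 1 (5>1); eliminate 3.
Only (1, C) remains, with payoff 5.

5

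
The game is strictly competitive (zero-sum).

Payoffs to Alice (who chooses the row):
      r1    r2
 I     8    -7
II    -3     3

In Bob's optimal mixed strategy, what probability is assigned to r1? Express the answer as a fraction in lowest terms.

Row minima are -7 and -3, so Alice's maximin is -3; column maxima are 8 and 3, so Bob's minimax is 3. These differ, so the equilibrium is in mixed strategies.
Let Bob play r1 with probability q. Alice is indifferent when 8q − 7(1−q) = −3q + 3(1−q), giving q = 10/21.

10/21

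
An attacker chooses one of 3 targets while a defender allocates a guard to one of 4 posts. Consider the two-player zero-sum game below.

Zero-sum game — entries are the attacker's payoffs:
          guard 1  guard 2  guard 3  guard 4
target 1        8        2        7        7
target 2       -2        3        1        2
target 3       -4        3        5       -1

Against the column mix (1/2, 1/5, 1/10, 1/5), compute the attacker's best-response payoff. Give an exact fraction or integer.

13/2

target 1: (8)·(1/2) + (2)·(1/5) + (7)·(1/10) + (7)·(1/5) = 13/2.
target 2: (-2)·(1/2) + (3)·(1/5) + (1)·(1/10) + (2)·(1/5) = 1/10.
target 3: (-4)·(1/2) + (3)·(1/5) + (5)·(1/10) + (-1)·(1/5) = -11/10.
The best pure response is target 1 with expected payoff 13/2.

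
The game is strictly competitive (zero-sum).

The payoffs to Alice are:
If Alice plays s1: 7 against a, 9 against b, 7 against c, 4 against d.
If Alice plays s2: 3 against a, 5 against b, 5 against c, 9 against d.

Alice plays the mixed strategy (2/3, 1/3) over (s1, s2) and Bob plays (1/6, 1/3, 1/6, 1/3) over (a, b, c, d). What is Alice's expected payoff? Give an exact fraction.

58/9

Against (1/6, 1/3, 1/6, 1/3), each row's expected payoff is s1: 20/3; s2: 6.
Taking the (2/3, 1/3)-weighted average: (2/3)·(20/3) + (1/3)·(6) = 58/9.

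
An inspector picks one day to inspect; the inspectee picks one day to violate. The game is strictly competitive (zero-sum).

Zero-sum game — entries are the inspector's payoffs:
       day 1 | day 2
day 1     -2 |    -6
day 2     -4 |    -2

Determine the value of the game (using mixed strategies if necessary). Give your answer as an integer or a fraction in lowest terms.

-10/3

Row minima are -6 and -4, so the inspector's maximin is -4; column maxima are -2 and -2, so the inspectee's minimax is -2. These differ, so the equilibrium is in mixed strategies.
Let the inspector play day 1 with probability p. The inspectee is indifferent when −2p − 4(1−p) = −6p − 2(1−p), giving p = 1/3.
Let the inspectee play day 1 with probability q. The inspector is indifferent when −2q − 6(1−q) = −4q − 2(1−q), giving q = 2/3.
The value is -2·(2/3) + (-6)·(1/3) = -10/3.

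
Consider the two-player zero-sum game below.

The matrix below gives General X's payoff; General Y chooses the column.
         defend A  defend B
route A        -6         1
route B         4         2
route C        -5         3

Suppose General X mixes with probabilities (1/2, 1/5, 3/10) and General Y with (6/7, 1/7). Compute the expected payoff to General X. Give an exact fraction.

Against (6/7, 1/7), each row's expected payoff is route A: -5; route B: 26/7; route C: -27/7.
Taking the (1/2, 1/5, 3/10)-weighted average: (1/2)·(-5) + (1/5)·(26/7) + (3/10)·(-27/7) = -102/35.

-102/35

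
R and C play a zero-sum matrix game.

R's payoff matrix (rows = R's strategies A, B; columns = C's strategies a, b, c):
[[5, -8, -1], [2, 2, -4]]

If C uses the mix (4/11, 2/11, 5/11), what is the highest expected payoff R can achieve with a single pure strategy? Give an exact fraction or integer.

A: (5)·(4/11) + (-8)·(2/11) + (-1)·(5/11) = -1/11.
B: (2)·(4/11) + (2)·(2/11) + (-4)·(5/11) = -8/11.
The best pure response is A with expected payoff -1/11.

-1/11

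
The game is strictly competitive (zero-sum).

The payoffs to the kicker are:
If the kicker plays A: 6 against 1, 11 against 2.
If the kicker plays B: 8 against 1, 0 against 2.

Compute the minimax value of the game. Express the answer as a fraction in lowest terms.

Row minima are 6 and 0, so the kicker's maximin is 6; column maxima are 8 and 11, so the goalkeeper's minimax is 8. These differ, so the equilibrium is in mixed strategies.
Let the kicker play A with probability p. The goalkeeper is indifferent when 6p + 8(1−p) = 11p, giving p = 8/13.
Let the goalkeeper play 1 with probability q. The kicker is indifferent when 6q + 11(1−q) = 8q, giving q = 11/13.
The value is 6·(11/13) + (11)·(2/13) = 88/13.

88/13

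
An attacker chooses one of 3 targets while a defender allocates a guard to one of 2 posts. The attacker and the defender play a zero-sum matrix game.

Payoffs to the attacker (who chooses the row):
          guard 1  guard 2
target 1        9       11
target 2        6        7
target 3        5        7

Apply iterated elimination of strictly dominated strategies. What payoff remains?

9

Column guard 2 is strictly dominated by guard 1 for the defender (9<11, 6<7, 5<7); eliminate guard 2.
Row target 2 is strictly dominated by row target 1 (9>6); eliminate target 2.
Row target 3 is strictly dominated by row target 1 (9>5); eliminate target 3.
Only (target 1, guard 1) remains, with payoff 9.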